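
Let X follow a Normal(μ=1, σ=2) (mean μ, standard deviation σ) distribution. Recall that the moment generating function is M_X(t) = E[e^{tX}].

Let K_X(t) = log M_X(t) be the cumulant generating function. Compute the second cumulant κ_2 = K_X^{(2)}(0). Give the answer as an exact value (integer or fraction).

M_X(t) = e^(2*t^2 + t)
K_X(t) = log M_X(t) = 2*t^2 + t
dK/dt = 4*t + 1
d^2K/dt^2 = 4

κ_2 = d^2K/dt^2 |_{t=0} = 4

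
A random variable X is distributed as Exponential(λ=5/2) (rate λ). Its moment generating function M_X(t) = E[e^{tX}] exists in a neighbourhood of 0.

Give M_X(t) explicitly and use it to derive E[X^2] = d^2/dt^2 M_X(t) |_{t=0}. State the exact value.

E[X^2] = M′′(0) = 8/25

M_X(t) = 5/(2*(5/2 - t))
M′(t) = 10/(4*t^2 - 20*t + 25)
M′′(t) = -40/(8*t^3 - 60*t^2 + 150*t - 125)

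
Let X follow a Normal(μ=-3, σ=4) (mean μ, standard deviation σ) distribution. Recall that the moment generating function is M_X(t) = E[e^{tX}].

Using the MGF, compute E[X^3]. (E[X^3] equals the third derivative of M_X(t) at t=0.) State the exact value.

E[X^3] = M′′′(0) = -171

M_X(t) = e^(8*t^2 - 3*t)
M′(t) = 16*t*e^(-3*t)*e^(8*t^2) - 3*e^(-3*t)*e^(8*t^2)
M′′(t) = (256*t^2*e^(8*t^2) - 96*t*e^(8*t^2) + 25*e^(8*t^2))*e^(-3*t)
M′′′(t) = (4096*t^3*e^(8*t^2) - 2304*t^2*e^(8*t^2) + 1200*t*e^(8*t^2) - 171*e^(8*t^2))*e^(-3*t)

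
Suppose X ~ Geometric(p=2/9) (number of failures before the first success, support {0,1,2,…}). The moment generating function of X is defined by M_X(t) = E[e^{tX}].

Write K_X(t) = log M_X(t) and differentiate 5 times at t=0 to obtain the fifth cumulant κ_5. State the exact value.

κ_5 = D^5[K](0) = 23940

M_X(t) = 2/(9*(1 - 7*e^(t)/9))
K_X(t) = log M_X(t) = -log(1 - 7*e^(t)/9) - 2*log(3) + log(2)
D^5[K](t) = (-21609*e^(4*t) - 305613*e^(3*t) - 392931*e^(2*t) - 45927*e^(t))/(16807*e^(5*t) - 108045*e^(4*t) + 277830*e^(3*t) - 357210*e^(2*t) + 229635*e^(t) - 59049)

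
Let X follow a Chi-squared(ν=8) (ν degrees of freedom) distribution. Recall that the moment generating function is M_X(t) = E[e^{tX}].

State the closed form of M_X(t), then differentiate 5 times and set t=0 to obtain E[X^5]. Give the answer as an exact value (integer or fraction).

E[X^5] = d^5M/dt^5 |_{t=0} = 215040

M_X(t) = (1 - 2*t)^(-4)
dM/dt = -8/(32*t^5 - 80*t^4 + 80*t^3 - 40*t^2 + 10*t - 1)
d^2M/dt^2 = 80/(64*t^6 - 192*t^5 + 240*t^4 - 160*t^3 + 60*t^2 - 12*t + 1)
d^3M/dt^3 = -960/(128*t^7 - 448*t^6 + 672*t^5 - 560*t^4 + 280*t^3 - 84*t^2 + 14*t - 1)
d^4M/dt^4 = 13440/(256*t^8 - 1024*t^7 + 1792*t^6 - 1792*t^5 + 1120*t^4 - 448*t^3 + 112*t^2 - 16*t + 1)
d^5M/dt^5 = -215040/(512*t^9 - 2304*t^8 + 4608*t^7 - 5376*t^6 + 4032*t^5 - 2016*t^4 + 672*t^3 - 144*t^2 + 18*t - 1)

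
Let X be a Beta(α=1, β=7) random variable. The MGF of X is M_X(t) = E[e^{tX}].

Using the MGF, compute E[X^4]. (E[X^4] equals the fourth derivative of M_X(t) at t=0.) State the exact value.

E[X^4] = M^(4)(0) = 1/330

M_X(t) = ₁F₁(1; 8; t)
M^(4)(t) = ₁F₁(5; 12; t)/330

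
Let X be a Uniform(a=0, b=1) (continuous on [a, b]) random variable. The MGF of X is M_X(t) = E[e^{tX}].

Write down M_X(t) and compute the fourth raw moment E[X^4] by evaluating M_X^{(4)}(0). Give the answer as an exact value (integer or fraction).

E[X^4] = d^4M/dt^4 |_{t=0} = 1/5

M_X(t) = (e^(t) - 1)/t
dM/dt = (t*e^(t) - e^(t) + 1)/t^2
d^2M/dt^2 = (t^2*e^(t) - 2*t*e^(t) + 2*e^(t) - 2)/t^3
d^3M/dt^3 = (t^3*e^(t) - 3*t^2*e^(t) + 6*t*e^(t) - 6*e^(t) + 6)/t^4
d^4M/dt^4 = (t^4*e^(t) - 4*t^3*e^(t) + 12*t^2*e^(t) - 24*t*e^(t) + 24*e^(t) - 24)/t^5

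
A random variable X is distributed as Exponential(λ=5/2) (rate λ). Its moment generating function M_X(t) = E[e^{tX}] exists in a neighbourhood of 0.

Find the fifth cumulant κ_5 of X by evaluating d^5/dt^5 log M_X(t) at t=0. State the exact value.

M_X(t) = 5/(2*(5/2 - t))
K_X(t) = log M_X(t) = -log(5/2 - t) - log(2) + log(5)
K′(t) = -2/(2*t - 5)
K′′(t) = 4/(4*t^2 - 20*t + 25)
K′′′(t) = -16/(8*t^3 - 60*t^2 + 150*t - 125)
K′′′′(t) = 96/(16*t^4 - 160*t^3 + 600*t^2 - 1000*t + 625)
K′′′′′(t) = -768/(32*t^5 - 400*t^4 + 2000*t^3 - 5000*t^2 + 6250*t - 3125)

κ_5 = K′′′′′(0) = 768/3125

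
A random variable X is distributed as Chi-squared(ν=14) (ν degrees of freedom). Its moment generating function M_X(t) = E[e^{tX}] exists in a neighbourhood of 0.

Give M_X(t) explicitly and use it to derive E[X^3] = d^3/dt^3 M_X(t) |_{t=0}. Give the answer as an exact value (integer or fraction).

M_X(t) = (1 - 2*t)^(-7)
D^3[M](t) = 4032/(1024*t^10 - 5120*t^9 + 11520*t^8 - 15360*t^7 + 13440*t^6 - 8064*t^5 + 3360*t^4 - 960*t^3 + 180*t^2 - 20*t + 1)

E[X^3] = D^3[M](0) = 4032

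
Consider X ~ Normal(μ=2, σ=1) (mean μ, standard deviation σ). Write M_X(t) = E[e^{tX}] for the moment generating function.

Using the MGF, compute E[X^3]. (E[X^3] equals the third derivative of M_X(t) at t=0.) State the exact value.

M_X(t) = e^(t^2/2 + 2*t)
M′(t) = t*e^(2*t)*e^(t^2/2) + 2*e^(2*t)*e^(t^2/2)
M′′(t) = t^2*e^(2*t)*e^(t^2/2) + 4*t*e^(2*t)*e^(t^2/2) + 5*e^(2*t)*e^(t^2/2)
M′′′(t) = t^3*e^(2*t)*e^(t^2/2) + 6*t^2*e^(2*t)*e^(t^2/2) + 15*t*e^(2*t)*e^(t^2/2) + 14*e^(2*t)*e^(t^2/2)

E[X^3] = M′′′(0) = 14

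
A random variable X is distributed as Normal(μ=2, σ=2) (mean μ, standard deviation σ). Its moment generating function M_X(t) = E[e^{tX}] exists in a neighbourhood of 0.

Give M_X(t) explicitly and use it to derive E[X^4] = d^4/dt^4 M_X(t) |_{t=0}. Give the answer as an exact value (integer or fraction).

M_X(t) = e^(2*t^2 + 2*t)
D^4[M](t) = 256*t^4*e^(2*t)*e^(2*t^2) + 512*t^3*e^(2*t)*e^(2*t^2) + 768*t^2*e^(2*t)*e^(2*t^2) + 512*t*e^(2*t)*e^(2*t^2) + 160*e^(2*t)*e^(2*t^2)

E[X^4] = D^4[M](0) = 160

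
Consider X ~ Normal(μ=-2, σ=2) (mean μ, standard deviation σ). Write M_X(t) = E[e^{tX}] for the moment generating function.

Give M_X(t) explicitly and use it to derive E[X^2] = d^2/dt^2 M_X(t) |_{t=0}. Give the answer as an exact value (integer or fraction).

M_X(t) = e^(2*t^2 - 2*t)
M^(2)(t) = (16*t^2*e^(2*t^2) - 16*t*e^(2*t^2) + 8*e^(2*t^2))*e^(-2*t)

E[X^2] = M^(2)(0) = 8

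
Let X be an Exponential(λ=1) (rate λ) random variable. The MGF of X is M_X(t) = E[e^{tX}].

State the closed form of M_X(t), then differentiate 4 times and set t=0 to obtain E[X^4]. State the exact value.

E[X^4] = D^4[M](0) = 24

M_X(t) = 1/(1 - t)
D^4[M](t) = -24/(t^5 - 5*t^4 + 10*t^3 - 10*t^2 + 5*t - 1)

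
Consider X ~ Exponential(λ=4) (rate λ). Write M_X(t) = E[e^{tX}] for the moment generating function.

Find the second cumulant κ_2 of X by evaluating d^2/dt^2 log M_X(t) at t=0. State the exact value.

κ_2 = d^2K/dt^2 |_{t=0} = 1/16

M_X(t) = 4/(4 - t)
K_X(t) = log M_X(t) = -log(4 - t) + 2*log(2)
dK/dt = -1/(t - 4)
d^2K/dt^2 = 1/(t^2 - 8*t + 16)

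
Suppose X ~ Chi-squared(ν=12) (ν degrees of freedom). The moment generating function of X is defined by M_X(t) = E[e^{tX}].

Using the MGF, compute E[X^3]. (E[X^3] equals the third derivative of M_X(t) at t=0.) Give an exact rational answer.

E[X^3] = M^(3)(0) = 2688

M_X(t) = (1 - 2*t)^(-6)
M^(3)(t) = -2688/(512*t^9 - 2304*t^8 + 4608*t^7 - 5376*t^6 + 4032*t^5 - 2016*t^4 + 672*t^3 - 144*t^2 + 18*t - 1)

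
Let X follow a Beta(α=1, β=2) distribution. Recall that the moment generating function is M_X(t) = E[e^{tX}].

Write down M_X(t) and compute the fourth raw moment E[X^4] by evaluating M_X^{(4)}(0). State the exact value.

E[X^4] = M^(4)(0) = 1/15

M_X(t) = ₁F₁(1; 3; t)
M^(4)(t) = ₁F₁(5; 7; t)/15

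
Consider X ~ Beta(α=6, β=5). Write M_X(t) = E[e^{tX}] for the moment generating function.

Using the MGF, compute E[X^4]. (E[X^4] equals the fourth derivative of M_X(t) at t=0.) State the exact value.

M_X(t) = ₁F₁(6; 11; t)
D^4[M](t) = 18*₁F₁(10; 15; t)/143

E[X^4] = D^4[M](0) = 18/143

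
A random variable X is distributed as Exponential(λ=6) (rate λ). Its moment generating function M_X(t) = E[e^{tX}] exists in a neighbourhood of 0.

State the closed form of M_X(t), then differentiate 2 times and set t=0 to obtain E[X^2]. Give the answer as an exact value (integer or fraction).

E[X^2] = M′′(0) = 1/18

M_X(t) = 6/(6 - t)
M′(t) = 6/(t^2 - 12*t + 36)
M′′(t) = -12/(t^3 - 18*t^2 + 108*t - 216)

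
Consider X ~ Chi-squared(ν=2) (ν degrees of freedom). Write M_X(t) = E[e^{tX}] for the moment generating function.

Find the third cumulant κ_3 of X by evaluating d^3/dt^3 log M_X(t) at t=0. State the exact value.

κ_3 = K^(3)(0) = 16

M_X(t) = 1/(1 - 2*t)
K_X(t) = log M_X(t) = -log(1 - 2*t)
K^(3)(t) = -16/(8*t^3 - 12*t^2 + 6*t - 1)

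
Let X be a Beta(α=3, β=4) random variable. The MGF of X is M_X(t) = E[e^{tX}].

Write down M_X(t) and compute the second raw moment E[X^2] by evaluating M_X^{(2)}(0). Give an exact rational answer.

E[X^2] = d^2M/dt^2 |_{t=0} = 3/14

M_X(t) = ₁F₁(3; 7; t)
dM/dt = 3*₁F₁(4; 8; t)/7
d^2M/dt^2 = 3*₁F₁(5; 9; t)/14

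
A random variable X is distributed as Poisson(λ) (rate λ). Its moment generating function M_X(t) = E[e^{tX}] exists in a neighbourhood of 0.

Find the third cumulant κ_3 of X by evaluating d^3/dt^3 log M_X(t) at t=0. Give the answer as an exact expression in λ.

κ_3 = d^3K/dt^3 |_{t=0} = λ

M_X(t) = e^(λ*(e^(t) - 1))
K_X(t) = log M_X(t) = λ*(e^(t) - 1)
dK/dt = λ*e^(t)
d^2K/dt^2 = λ*e^(t)
d^3K/dt^3 = λ*e^(t)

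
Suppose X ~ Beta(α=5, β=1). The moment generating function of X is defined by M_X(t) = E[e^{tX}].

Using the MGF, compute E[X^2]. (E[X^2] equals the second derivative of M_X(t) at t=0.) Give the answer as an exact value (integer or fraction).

E[X^2] = M^(2)(0) = 5/7

M_X(t) = ₁F₁(5; 6; t)
M^(2)(t) = 5*₁F₁(7; 8; t)/7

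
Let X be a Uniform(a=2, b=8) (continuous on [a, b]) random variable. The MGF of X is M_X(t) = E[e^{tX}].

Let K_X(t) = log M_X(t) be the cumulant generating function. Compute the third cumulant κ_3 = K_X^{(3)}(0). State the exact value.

M_X(t) = (e^(8*t) - e^(2*t))/(6*t)
K_X(t) = log M_X(t) = -log(t) + log(e^(8*t) - e^(2*t)) - log(6)
K′(t) = (8*t*e^(6*t) - 2*t - e^(6*t) + 1)/(t*e^(6*t) - t)
K′′(t) = (-36*t^2*e^(6*t) + e^(12*t) - 2*e^(6*t) + 1)/(t^2*e^(12*t) - 2*t^2*e^(6*t) + t^2)
K′′′(t) = (216*t^3*e^(12*t) + 216*t^3*e^(6*t) - 2*e^(18*t) + 6*e^(12*t) - 6*e^(6*t) + 2)/(t^3*e^(18*t) - 3*t^3*e^(12*t) + 3*t^3*e^(6*t) - t^3)

κ_3 = K′′′(0) = 0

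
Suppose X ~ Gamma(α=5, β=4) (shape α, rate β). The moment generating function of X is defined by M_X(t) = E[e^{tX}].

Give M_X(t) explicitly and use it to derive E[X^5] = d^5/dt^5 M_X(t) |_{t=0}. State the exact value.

E[X^5] = d^5M/dt^5 |_{t=0} = 945/64

M_X(t) = 1024/(4 - t)^5
dM/dt = 5120/(t^6 - 24*t^5 + 240*t^4 - 1280*t^3 + 3840*t^2 - 6144*t + 4096)
d^2M/dt^2 = -30720/(t^7 - 28*t^6 + 336*t^5 - 2240*t^4 + 8960*t^3 - 21504*t^2 + 28672*t - 16384)
d^3M/dt^3 = 215040/(t^8 - 32*t^7 + 448*t^6 - 3584*t^5 + 17920*t^4 - 57344*t^3 + 114688*t^2 - 131072*t + 65536)
d^4M/dt^4 = -1720320/(t^9 - 36*t^8 + 576*t^7 - 5376*t^6 + 32256*t^5 - 129024*t^4 + 344064*t^3 - 589824*t^2 + 589824*t - 262144)
d^5M/dt^5 = 15482880/(t^10 - 40*t^9 + 720*t^8 - 7680*t^7 + 53760*t^6 - 258048*t^5 + 860160*t^4 - 1966080*t^3 + 2949120*t^2 - 2621440*t + 1048576)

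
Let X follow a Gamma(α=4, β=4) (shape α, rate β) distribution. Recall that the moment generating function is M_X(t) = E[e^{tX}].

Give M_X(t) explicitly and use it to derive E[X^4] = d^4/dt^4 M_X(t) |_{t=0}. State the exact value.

E[X^4] = d^4M/dt^4 |_{t=0} = 105/32

M_X(t) = 256/(4 - t)^4
dM/dt = -1024/(t^5 - 20*t^4 + 160*t^3 - 640*t^2 + 1280*t - 1024)
d^2M/dt^2 = 5120/(t^6 - 24*t^5 + 240*t^4 - 1280*t^3 + 3840*t^2 - 6144*t + 4096)
d^3M/dt^3 = -30720/(t^7 - 28*t^6 + 336*t^5 - 2240*t^4 + 8960*t^3 - 21504*t^2 + 28672*t - 16384)
d^4M/dt^4 = 215040/(t^8 - 32*t^7 + 448*t^6 - 3584*t^5 + 17920*t^4 - 57344*t^3 + 114688*t^2 - 131072*t + 65536)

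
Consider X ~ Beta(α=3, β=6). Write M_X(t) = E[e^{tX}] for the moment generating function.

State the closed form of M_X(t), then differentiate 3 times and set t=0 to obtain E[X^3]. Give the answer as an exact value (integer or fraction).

E[X^3] = M^(3)(0) = 2/33

M_X(t) = ₁F₁(3; 9; t)
M^(3)(t) = 2*₁F₁(6; 12; t)/33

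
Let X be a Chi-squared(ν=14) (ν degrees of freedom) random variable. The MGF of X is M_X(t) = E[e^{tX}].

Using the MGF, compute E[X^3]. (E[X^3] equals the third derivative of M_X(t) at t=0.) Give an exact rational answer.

E[X^3] = D^3[M](0) = 4032

M_X(t) = (1 - 2*t)^(-7)
D^3[M](t) = 4032/(1024*t^10 - 5120*t^9 + 11520*t^8 - 15360*t^7 + 13440*t^6 - 8064*t^5 + 3360*t^4 - 960*t^3 + 180*t^2 - 20*t + 1)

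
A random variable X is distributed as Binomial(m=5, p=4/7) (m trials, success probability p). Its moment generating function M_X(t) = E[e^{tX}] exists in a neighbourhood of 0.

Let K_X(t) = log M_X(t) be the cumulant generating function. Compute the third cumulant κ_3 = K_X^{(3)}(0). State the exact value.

κ_3 = K^(3)(0) = -60/343

M_X(t) = (4*e^(t)/7 + 3/7)^5
K_X(t) = log M_X(t) = 5*log(4*e^(t)/7 + 3/7)
K^(3)(t) = (-240*e^(2*t) + 180*e^(t))/(64*e^(3*t) + 144*e^(2*t) + 108*e^(t) + 27)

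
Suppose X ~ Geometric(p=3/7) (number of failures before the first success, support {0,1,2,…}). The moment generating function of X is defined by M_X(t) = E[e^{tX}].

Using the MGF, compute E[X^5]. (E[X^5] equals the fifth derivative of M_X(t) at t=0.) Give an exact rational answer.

E[X^5] = M^(5)(0) = 135628/81

M_X(t) = 3/(7*(1 - 4*e^(t)/7))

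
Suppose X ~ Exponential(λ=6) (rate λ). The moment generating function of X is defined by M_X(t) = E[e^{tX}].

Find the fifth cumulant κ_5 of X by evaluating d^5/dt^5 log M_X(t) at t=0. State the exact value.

M_X(t) = 6/(6 - t)
K_X(t) = log M_X(t) = -log(6 - t) + log(6)
D^5[K](t) = -24/(t^5 - 30*t^4 + 360*t^3 - 2160*t^2 + 6480*t - 7776)

κ_5 = D^5[K](0) = 1/324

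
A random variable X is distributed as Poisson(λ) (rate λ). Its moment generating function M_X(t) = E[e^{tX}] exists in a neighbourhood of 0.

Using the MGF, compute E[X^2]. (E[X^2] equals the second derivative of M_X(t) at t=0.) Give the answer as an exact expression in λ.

M_X(t) = e^(λ*(e^(t) - 1))
D^2[M](t) = (λ^2*e^(2*t)*e^(λ*e^(t)) + λ*e^(t)*e^(λ*e^(t)))*e^(-λ)

E[X^2] = D^2[M](0) = λ*(λ + 1)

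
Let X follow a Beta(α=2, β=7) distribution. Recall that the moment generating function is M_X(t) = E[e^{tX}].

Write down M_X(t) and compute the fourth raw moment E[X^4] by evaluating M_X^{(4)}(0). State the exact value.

M_X(t) = ₁F₁(2; 9; t)
D^4[M](t) = ₁F₁(6; 13; t)/99

E[X^4] = D^4[M](0) = 1/99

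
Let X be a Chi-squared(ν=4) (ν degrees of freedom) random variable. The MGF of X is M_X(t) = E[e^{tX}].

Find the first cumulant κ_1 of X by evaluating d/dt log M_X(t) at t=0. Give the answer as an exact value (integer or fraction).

κ_1 = K′(0) = 4

M_X(t) = (1 - 2*t)^(-2)
K_X(t) = log M_X(t) = -2*log(1 - 2*t)
K′(t) = -4/(2*t - 1)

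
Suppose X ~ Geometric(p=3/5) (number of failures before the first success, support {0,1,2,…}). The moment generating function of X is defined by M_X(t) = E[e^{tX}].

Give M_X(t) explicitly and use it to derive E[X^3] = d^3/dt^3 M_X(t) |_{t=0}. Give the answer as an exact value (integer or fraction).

E[X^3] = d^3M/dt^3 |_{t=0} = 46/9

M_X(t) = 3/(5*(1 - 2*e^(t)/5))
dM/dt = 6*e^(t)/(4*e^(2*t) - 20*e^(t) + 25)
d^2M/dt^2 = (-12*e^(2*t) - 30*e^(t))/(8*e^(3*t) - 60*e^(2*t) + 150*e^(t) - 125)
d^3M/dt^3 = (24*e^(3*t) + 240*e^(2*t) + 150*e^(t))/(16*e^(4*t) - 160*e^(3*t) + 600*e^(2*t) - 1000*e^(t) + 625)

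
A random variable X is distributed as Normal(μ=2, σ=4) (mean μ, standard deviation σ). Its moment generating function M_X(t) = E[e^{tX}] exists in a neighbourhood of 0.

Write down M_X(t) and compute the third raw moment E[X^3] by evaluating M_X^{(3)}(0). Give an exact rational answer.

E[X^3] = d^3M/dt^3 |_{t=0} = 104

M_X(t) = e^(8*t^2 + 2*t)
dM/dt = 16*t*e^(2*t)*e^(8*t^2) + 2*e^(2*t)*e^(8*t^2)
d^2M/dt^2 = 256*t^2*e^(2*t)*e^(8*t^2) + 64*t*e^(2*t)*e^(8*t^2) + 20*e^(2*t)*e^(8*t^2)
d^3M/dt^3 = 4096*t^3*e^(2*t)*e^(8*t^2) + 1536*t^2*e^(2*t)*e^(8*t^2) + 960*t*e^(2*t)*e^(8*t^2) + 104*e^(2*t)*e^(8*t^2)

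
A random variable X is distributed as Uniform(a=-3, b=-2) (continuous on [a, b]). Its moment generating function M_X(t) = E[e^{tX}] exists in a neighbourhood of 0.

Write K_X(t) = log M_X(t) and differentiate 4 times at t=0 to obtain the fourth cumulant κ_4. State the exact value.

κ_4 = K^(4)(0) = -1/120

M_X(t) = (e^(-2*t) - e^(-3*t))/t
K_X(t) = log M_X(t) = -log(t) + log(e^(-2*t) - e^(-3*t))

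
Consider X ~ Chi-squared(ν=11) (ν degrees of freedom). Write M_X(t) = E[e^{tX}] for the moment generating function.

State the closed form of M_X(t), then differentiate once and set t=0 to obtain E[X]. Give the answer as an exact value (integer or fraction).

M_X(t) = (1 - 2*t)^(-11/2)
M′(t) = 11/(64*t^6*√(1 - 2*t) - 192*t^5*√(1 - 2*t) + 240*t^4*√(1 - 2*t) - 160*t^3*√(1 - 2*t) + 60*t^2*√(1 - 2*t) - 12*t*√(1 - 2*t) + √(1 - 2*t))

E[X] = M′(0) = 11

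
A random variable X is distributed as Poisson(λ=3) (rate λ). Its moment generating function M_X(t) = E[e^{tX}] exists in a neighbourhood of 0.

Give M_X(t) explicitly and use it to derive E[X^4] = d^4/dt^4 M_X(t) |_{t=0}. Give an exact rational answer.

E[X^4] = M′′′′(0) = 309

M_X(t) = e^(3*e^(t) - 3)
M′(t) = 3*e^(-3)*e^(t)*e^(3*e^(t))
M′′(t) = (9*e^(2*t)*e^(3*e^(t)) + 3*e^(t)*e^(3*e^(t)))*e^(-3)
M′′′(t) = (27*e^(3*t)*e^(3*e^(t)) + 27*e^(2*t)*e^(3*e^(t)) + 3*e^(t)*e^(3*e^(t)))*e^(-3)
M′′′′(t) = (81*e^(4*t)*e^(3*e^(t)) + 162*e^(3*t)*e^(3*e^(t)) + 63*e^(2*t)*e^(3*e^(t)) + 3*e^(t)*e^(3*e^(t)))*e^(-3)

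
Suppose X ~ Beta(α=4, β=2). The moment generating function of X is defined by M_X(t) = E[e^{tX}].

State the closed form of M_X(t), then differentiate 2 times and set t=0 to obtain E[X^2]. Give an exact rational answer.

E[X^2] = M′′(0) = 10/21

M_X(t) = ₁F₁(4; 6; t)
M′(t) = 2*₁F₁(5; 7; t)/3
M′′(t) = 10*₁F₁(6; 8; t)/21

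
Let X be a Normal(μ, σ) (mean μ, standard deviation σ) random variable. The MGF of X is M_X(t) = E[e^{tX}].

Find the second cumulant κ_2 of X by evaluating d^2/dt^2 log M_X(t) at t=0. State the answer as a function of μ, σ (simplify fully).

κ_2 = K′′(0) = σ^2

M_X(t) = e^(μ*t + σ^2*t^2/2)
K_X(t) = log M_X(t) = μ*t + σ^2*t^2/2
K′(t) = μ + σ^2*t
K′′(t) = σ^2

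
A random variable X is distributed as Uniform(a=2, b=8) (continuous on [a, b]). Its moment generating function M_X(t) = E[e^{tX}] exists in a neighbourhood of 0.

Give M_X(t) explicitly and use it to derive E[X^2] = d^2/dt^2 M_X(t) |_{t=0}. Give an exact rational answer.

E[X^2] = D^2[M](0) = 28

M_X(t) = (e^(8*t) - e^(2*t))/(6*t)
D^2[M](t) = (32*t^2*e^(8*t) - 2*t^2*e^(2*t) - 8*t*e^(8*t) + 2*t*e^(2*t) + e^(8*t) - e^(2*t))/(3*t^3)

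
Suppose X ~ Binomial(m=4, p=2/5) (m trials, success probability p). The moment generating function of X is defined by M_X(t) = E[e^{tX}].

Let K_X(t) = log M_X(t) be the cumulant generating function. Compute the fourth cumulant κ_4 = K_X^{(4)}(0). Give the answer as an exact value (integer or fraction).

M_X(t) = (2*e^(t)/5 + 3/5)^4
K_X(t) = log M_X(t) = 4*log(2*e^(t)/5 + 3/5)
D^4[K](t) = (96*e^(3*t) - 576*e^(2*t) + 216*e^(t))/(16*e^(4*t) + 96*e^(3*t) + 216*e^(2*t) + 216*e^(t) + 81)

κ_4 = D^4[K](0) = -264/625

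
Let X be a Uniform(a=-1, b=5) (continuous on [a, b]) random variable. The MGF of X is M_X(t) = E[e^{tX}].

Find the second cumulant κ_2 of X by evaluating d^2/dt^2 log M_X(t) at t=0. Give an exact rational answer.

κ_2 = K^(2)(0) = 3

M_X(t) = (e^(5*t) - e^(-t))/(6*t)
K_X(t) = log M_X(t) = -log(t) + log(e^(5*t) - e^(-t)) - log(6)
K^(2)(t) = (-36*t^2*e^(6*t) + e^(12*t) - 2*e^(6*t) + 1)/(t^2*e^(12*t) - 2*t^2*e^(6*t) + t^2)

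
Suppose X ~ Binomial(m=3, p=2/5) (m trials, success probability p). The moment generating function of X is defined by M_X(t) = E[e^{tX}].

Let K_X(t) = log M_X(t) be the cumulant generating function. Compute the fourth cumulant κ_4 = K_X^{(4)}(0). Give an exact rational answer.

M_X(t) = (2*e^(t)/5 + 3/5)^3
K_X(t) = log M_X(t) = 3*log(2*e^(t)/5 + 3/5)
D^4[K](t) = (72*e^(3*t) - 432*e^(2*t) + 162*e^(t))/(16*e^(4*t) + 96*e^(3*t) + 216*e^(2*t) + 216*e^(t) + 81)

κ_4 = D^4[K](0) = -198/625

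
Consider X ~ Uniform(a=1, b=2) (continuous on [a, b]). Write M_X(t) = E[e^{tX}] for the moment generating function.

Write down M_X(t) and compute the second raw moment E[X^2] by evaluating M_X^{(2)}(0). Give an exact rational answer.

E[X^2] = M^(2)(0) = 7/3

M_X(t) = (e^(2*t) - e^(t))/t
M^(2)(t) = (4*t^2*e^(2*t) - t^2*e^(t) - 4*t*e^(2*t) + 2*t*e^(t) + 2*e^(2*t) - 2*e^(t))/t^3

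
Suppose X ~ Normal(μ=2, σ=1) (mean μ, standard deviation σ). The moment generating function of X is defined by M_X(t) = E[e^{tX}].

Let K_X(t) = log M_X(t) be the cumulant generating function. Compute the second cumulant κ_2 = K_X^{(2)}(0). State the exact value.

M_X(t) = e^(t^2/2 + 2*t)
K_X(t) = log M_X(t) = t^2/2 + 2*t
K′(t) = t + 2
K′′(t) = 1

κ_2 = K′′(0) = 1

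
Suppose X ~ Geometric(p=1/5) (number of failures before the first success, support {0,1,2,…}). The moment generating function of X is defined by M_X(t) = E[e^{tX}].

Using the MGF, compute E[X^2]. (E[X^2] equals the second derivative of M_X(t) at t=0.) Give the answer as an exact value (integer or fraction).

M_X(t) = 1/(5*(1 - 4*e^(t)/5))
M^(2)(t) = (-16*e^(2*t) - 20*e^(t))/(64*e^(3*t) - 240*e^(2*t) + 300*e^(t) - 125)

E[X^2] = M^(2)(0) = 36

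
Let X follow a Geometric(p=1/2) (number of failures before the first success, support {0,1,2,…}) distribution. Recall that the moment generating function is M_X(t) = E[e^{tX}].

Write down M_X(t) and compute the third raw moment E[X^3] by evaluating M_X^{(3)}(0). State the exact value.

E[X^3] = D^3[M](0) = 13

M_X(t) = 1/(2*(1 - e^(t)/2))
D^3[M](t) = (e^(3*t) + 8*e^(2*t) + 4*e^(t))/(e^(4*t) - 8*e^(3*t) + 24*e^(2*t) - 32*e^(t) + 16)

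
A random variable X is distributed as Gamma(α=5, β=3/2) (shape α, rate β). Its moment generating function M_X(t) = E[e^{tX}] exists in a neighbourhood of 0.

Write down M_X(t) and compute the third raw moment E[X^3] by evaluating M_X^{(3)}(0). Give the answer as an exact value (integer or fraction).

M_X(t) = 243/(32*(3/2 - t)^5)
D^3[M](t) = 408240/(256*t^8 - 3072*t^7 + 16128*t^6 - 48384*t^5 + 90720*t^4 - 108864*t^3 + 81648*t^2 - 34992*t + 6561)

E[X^3] = D^3[M](0) = 560/9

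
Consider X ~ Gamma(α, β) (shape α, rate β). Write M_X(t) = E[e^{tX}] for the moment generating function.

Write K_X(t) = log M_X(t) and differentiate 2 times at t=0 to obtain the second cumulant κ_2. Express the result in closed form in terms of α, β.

M_X(t) = (β/(β - t))^α
K_X(t) = log M_X(t) = α*(log(β) - log(β - t))
K^(2)(t) = α/(β^2 - 2*β*t + t^2)

κ_2 = K^(2)(0) = α/β^2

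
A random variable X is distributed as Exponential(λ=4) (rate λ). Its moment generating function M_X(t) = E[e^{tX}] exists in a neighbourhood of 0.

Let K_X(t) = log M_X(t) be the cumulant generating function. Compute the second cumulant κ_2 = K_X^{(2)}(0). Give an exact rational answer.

κ_2 = K^(2)(0) = 1/16

M_X(t) = 4/(4 - t)
K_X(t) = log M_X(t) = -log(4 - t) + 2*log(2)
K^(2)(t) = 1/(t^2 - 8*t + 16)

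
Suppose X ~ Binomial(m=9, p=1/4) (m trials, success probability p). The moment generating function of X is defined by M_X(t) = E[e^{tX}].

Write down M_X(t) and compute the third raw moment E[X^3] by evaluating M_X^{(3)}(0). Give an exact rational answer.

E[X^3] = M^(3)(0) = 189/8

M_X(t) = (e^(t)/4 + 3/4)^9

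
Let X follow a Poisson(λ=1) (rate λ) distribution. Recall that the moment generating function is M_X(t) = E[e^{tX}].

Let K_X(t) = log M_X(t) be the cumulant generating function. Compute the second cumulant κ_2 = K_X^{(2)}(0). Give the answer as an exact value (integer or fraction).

κ_2 = D^2[K](0) = 1

M_X(t) = e^(e^(t) - 1)
K_X(t) = log M_X(t) = e^(t) - 1
D^2[K](t) = e^(t)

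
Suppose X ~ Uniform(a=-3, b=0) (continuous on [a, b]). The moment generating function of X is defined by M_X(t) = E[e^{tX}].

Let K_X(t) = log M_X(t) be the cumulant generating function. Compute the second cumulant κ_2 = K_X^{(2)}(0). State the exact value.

κ_2 = d^2K/dt^2 |_{t=0} = 3/4

M_X(t) = (1 - e^(-3*t))/(3*t)
K_X(t) = log M_X(t) = -log(t) + log(1 - e^(-3*t)) - log(3)
dK/dt = (3*t - e^(3*t) + 1)/(t*e^(3*t) - t)
d^2K/dt^2 = (-9*t^2*e^(3*t) + e^(6*t) - 2*e^(3*t) + 1)/(t^2*e^(6*t) - 2*t^2*e^(3*t) + t^2)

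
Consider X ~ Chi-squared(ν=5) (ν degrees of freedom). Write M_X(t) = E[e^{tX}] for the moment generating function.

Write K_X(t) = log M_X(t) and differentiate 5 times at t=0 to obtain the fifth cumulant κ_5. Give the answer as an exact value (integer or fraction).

κ_5 = D^5[K](0) = 1920

M_X(t) = (1 - 2*t)^(-5/2)
K_X(t) = log M_X(t) = -5*log(1 - 2*t)/2
D^5[K](t) = -1920/(32*t^5 - 80*t^4 + 80*t^3 - 40*t^2 + 10*t - 1)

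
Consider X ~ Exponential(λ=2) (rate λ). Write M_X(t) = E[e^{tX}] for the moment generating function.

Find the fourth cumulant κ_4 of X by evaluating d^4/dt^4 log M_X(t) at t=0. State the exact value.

M_X(t) = 2/(2 - t)
K_X(t) = log M_X(t) = -log(2 - t) + log(2)
D^4[K](t) = 6/(t^4 - 8*t^3 + 24*t^2 - 32*t + 16)

κ_4 = D^4[K](0) = 3/8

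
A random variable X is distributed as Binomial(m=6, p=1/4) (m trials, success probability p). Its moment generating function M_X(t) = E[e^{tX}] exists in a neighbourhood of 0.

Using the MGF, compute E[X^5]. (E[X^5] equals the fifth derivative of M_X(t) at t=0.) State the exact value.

E[X^5] = D^5[M](0) = 5841/64

M_X(t) = (e^(t)/4 + 3/4)^6
D^5[M](t) = 243*e^(6*t)/128 + 28125*e^(5*t)/2048 + 135*e^(4*t)/4 + 32805*e^(3*t)/1024 + 1215*e^(2*t)/128 + 729*e^(t)/2048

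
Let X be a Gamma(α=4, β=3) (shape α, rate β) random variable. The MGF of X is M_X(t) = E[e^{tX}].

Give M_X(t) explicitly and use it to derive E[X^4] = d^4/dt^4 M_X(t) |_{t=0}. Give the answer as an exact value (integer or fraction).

M_X(t) = 81/(3 - t)^4
M′(t) = -324/(t^5 - 15*t^4 + 90*t^3 - 270*t^2 + 405*t - 243)
M′′(t) = 1620/(t^6 - 18*t^5 + 135*t^4 - 540*t^3 + 1215*t^2 - 1458*t + 729)
M′′′(t) = -9720/(t^7 - 21*t^6 + 189*t^5 - 945*t^4 + 2835*t^3 - 5103*t^2 + 5103*t - 2187)
M′′′′(t) = 68040/(t^8 - 24*t^7 + 252*t^6 - 1512*t^5 + 5670*t^4 - 13608*t^3 + 20412*t^2 - 17496*t + 6561)

E[X^4] = M′′′′(0) = 280/27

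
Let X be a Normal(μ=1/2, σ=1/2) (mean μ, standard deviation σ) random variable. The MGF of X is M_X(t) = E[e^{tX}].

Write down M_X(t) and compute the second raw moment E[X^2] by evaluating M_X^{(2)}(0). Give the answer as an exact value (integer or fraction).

M_X(t) = e^(t^2/8 + t/2)
M′(t) = t*e^(t/2)*e^(t^2/8)/4 + e^(t/2)*e^(t^2/8)/2
M′′(t) = t^2*e^(t/2)*e^(t^2/8)/16 + t*e^(t/2)*e^(t^2/8)/4 + e^(t/2)*e^(t^2/8)/2

E[X^2] = M′′(0) = 1/2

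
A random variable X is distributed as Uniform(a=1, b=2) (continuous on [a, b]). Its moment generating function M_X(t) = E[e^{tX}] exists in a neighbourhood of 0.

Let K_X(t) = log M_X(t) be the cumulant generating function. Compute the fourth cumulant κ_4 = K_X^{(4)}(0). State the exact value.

κ_4 = K^(4)(0) = -1/120

M_X(t) = (e^(2*t) - e^(t))/t
K_X(t) = log M_X(t) = -log(t) + log(e^(2*t) - e^(t))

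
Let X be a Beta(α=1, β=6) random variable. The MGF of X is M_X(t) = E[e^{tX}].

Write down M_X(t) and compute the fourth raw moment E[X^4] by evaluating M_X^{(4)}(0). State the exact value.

E[X^4] = d^4M/dt^4 |_{t=0} = 1/210

M_X(t) = ₁F₁(1; 7; t)
dM/dt = ₁F₁(2; 8; t)/7
d^2M/dt^2 = ₁F₁(3; 9; t)/28
d^3M/dt^3 = ₁F₁(4; 10; t)/84
d^4M/dt^4 = ₁F₁(5; 11; t)/210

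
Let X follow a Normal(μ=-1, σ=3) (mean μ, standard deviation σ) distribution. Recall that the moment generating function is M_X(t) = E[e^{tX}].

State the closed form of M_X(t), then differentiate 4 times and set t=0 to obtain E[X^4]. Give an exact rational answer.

M_X(t) = e^(9*t^2/2 - t)
M^(4)(t) = (6561*t^4*e^(9*t^2/2) - 2916*t^3*e^(9*t^2/2) + 4860*t^2*e^(9*t^2/2) - 1008*t*e^(9*t^2/2) + 298*e^(9*t^2/2))*e^(-t)

E[X^4] = M^(4)(0) = 298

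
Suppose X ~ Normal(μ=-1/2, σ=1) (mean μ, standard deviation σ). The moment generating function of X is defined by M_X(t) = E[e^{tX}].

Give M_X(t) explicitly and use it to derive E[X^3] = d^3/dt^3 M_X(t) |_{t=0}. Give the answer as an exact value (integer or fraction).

E[X^3] = M^(3)(0) = -13/8

M_X(t) = e^(t^2/2 - t/2)
M^(3)(t) = (8*t^3*e^(t^2/2) - 12*t^2*e^(t^2/2) + 30*t*e^(t^2/2) - 13*e^(t^2/2))*e^(-t/2)/8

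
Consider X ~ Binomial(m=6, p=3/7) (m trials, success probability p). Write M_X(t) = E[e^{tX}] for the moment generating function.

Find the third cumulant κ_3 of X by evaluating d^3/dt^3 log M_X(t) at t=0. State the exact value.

κ_3 = K′′′(0) = 72/343

M_X(t) = (3*e^(t)/7 + 4/7)^6
K_X(t) = log M_X(t) = 6*log(3*e^(t)/7 + 4/7)
K′(t) = 18*e^(t)/(3*e^(t) + 4)
K′′(t) = 72*e^(t)/(9*e^(2*t) + 24*e^(t) + 16)
K′′′(t) = (-216*e^(2*t) + 288*e^(t))/(27*e^(3*t) + 108*e^(2*t) + 144*e^(t) + 64)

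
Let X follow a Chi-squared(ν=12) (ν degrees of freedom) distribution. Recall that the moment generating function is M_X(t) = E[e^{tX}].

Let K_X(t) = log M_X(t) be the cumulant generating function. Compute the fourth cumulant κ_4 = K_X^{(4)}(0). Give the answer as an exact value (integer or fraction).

M_X(t) = (1 - 2*t)^(-6)
K_X(t) = log M_X(t) = -6*log(1 - 2*t)
K′(t) = -12/(2*t - 1)
K′′(t) = 24/(4*t^2 - 4*t + 1)
K′′′(t) = -96/(8*t^3 - 12*t^2 + 6*t - 1)
K′′′′(t) = 576/(16*t^4 - 32*t^3 + 24*t^2 - 8*t + 1)

κ_4 = K′′′′(0) = 576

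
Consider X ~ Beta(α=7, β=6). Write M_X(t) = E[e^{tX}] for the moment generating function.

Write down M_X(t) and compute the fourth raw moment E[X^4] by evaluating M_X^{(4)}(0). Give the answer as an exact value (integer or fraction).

M_X(t) = ₁F₁(7; 13; t)
M^(4)(t) = 3*₁F₁(11; 17; t)/26

E[X^4] = M^(4)(0) = 3/26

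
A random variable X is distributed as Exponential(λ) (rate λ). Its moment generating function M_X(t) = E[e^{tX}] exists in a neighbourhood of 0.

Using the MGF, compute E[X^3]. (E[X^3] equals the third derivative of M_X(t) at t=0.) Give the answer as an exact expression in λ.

E[X^3] = M^(3)(0) = 6/λ^3

M_X(t) = λ/(λ - t)
M^(3)(t) = 6*λ/(λ^4 - 4*λ^3*t + 6*λ^2*t^2 - 4*λ*t^3 + t^4)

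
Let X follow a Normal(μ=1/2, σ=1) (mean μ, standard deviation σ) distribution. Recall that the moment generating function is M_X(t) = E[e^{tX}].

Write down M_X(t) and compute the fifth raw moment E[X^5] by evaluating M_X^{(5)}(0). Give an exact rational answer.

M_X(t) = e^(t^2/2 + t/2)

E[X^5] = D^5[M](0) = 281/32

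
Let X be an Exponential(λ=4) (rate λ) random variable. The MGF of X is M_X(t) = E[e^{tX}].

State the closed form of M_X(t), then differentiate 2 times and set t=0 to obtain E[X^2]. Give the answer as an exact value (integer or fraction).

M_X(t) = 4/(4 - t)
M^(2)(t) = -8/(t^3 - 12*t^2 + 48*t - 64)

E[X^2] = M^(2)(0) = 1/8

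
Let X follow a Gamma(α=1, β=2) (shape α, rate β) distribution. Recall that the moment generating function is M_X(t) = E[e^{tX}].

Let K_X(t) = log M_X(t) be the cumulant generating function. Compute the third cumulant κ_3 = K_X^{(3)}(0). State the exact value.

κ_3 = d^3K/dt^3 |_{t=0} = 1/4

M_X(t) = 2/(2 - t)
K_X(t) = log M_X(t) = -log(2 - t) + log(2)
dK/dt = -1/(t - 2)
d^2K/dt^2 = 1/(t^2 - 4*t + 4)
d^3K/dt^3 = -2/(t^3 - 6*t^2 + 12*t - 8)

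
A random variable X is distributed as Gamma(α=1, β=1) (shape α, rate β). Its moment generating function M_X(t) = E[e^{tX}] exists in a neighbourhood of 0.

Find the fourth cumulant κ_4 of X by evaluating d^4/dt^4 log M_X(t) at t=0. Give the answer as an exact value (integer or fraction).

κ_4 = K^(4)(0) = 6

M_X(t) = 1/(1 - t)
K_X(t) = log M_X(t) = -log(1 - t)
K^(4)(t) = 6/(t^4 - 4*t^3 + 6*t^2 - 4*t + 1)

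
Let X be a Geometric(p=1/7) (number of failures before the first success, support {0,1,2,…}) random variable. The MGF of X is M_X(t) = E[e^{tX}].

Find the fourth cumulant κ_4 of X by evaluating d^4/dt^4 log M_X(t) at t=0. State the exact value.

κ_4 = K′′′′(0) = 10626

M_X(t) = 1/(7*(1 - 6*e^(t)/7))
K_X(t) = log M_X(t) = -log(1 - 6*e^(t)/7) - log(7)
K′(t) = -6*e^(t)/(6*e^(t) - 7)
K′′(t) = 42*e^(t)/(36*e^(2*t) - 84*e^(t) + 49)
K′′′(t) = (-252*e^(2*t) - 294*e^(t))/(216*e^(3*t) - 756*e^(2*t) + 882*e^(t) - 343)
K′′′′(t) = (1512*e^(3*t) + 7056*e^(2*t) + 2058*e^(t))/(1296*e^(4*t) - 6048*e^(3*t) + 10584*e^(2*t) - 8232*e^(t) + 2401)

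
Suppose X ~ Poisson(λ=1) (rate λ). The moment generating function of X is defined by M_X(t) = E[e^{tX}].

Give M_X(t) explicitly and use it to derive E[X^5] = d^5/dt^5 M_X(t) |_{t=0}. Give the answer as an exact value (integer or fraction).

E[X^5] = M^(5)(0) = 52

M_X(t) = e^(e^(t) - 1)
M^(5)(t) = (e^(5*t)*e^(e^(t)) + 10*e^(4*t)*e^(e^(t)) + 25*e^(3*t)*e^(e^(t)) + 15*e^(2*t)*e^(e^(t)) + e^(t)*e^(e^(t)))*e^(-1)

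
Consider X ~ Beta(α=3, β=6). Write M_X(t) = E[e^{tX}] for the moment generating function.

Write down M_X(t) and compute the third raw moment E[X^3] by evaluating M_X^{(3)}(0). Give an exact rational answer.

M_X(t) = ₁F₁(3; 9; t)
dM/dt = ₁F₁(4; 10; t)/3
d^2M/dt^2 = 2*₁F₁(5; 11; t)/15
d^3M/dt^3 = 2*₁F₁(6; 12; t)/33

E[X^3] = d^3M/dt^3 |_{t=0} = 2/33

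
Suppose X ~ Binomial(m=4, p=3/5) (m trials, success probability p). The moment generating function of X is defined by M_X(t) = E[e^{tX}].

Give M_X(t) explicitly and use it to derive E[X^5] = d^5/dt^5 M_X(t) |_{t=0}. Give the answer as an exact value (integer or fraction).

M_X(t) = (3*e^(t)/5 + 2/5)^4
D^5[M](t) = 82944*e^(4*t)/625 + 52488*e^(3*t)/625 + 6912*e^(2*t)/625 + 96*e^(t)/625

E[X^5] = D^5[M](0) = 28488/125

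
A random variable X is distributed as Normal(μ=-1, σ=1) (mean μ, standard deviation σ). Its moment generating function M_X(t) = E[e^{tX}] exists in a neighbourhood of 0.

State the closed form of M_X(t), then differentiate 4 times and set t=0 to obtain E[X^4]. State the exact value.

E[X^4] = D^4[M](0) = 10

M_X(t) = e^(t^2/2 - t)
D^4[M](t) = (t^4*e^(t^2/2) - 4*t^3*e^(t^2/2) + 12*t^2*e^(t^2/2) - 16*t*e^(t^2/2) + 10*e^(t^2/2))*e^(-t)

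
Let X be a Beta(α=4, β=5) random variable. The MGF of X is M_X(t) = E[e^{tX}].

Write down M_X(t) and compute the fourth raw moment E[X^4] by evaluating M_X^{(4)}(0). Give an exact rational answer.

M_X(t) = ₁F₁(4; 9; t)
D^4[M](t) = 7*₁F₁(8; 13; t)/99

E[X^4] = D^4[M](0) = 7/99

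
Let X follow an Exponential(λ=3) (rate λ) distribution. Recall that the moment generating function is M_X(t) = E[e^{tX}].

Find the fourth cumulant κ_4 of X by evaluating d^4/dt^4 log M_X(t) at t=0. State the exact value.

M_X(t) = 3/(3 - t)
K_X(t) = log M_X(t) = -log(3 - t) + log(3)
D^4[K](t) = 6/(t^4 - 12*t^3 + 54*t^2 - 108*t + 81)

κ_4 = D^4[K](0) = 2/27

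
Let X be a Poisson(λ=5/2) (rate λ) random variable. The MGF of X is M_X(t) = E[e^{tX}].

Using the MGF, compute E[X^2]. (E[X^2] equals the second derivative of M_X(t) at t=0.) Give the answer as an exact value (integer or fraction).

E[X^2] = M^(2)(0) = 35/4

M_X(t) = e^(5*e^(t)/2 - 5/2)
M^(2)(t) = (25*e^(2*t)*e^(5*e^(t)/2) + 10*e^(t)*e^(5*e^(t)/2))*e^(-5/2)/4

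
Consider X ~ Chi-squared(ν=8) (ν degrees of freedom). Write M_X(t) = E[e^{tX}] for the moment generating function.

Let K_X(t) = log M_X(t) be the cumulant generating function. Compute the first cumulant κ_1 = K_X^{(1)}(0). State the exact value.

M_X(t) = (1 - 2*t)^(-4)
K_X(t) = log M_X(t) = -4*log(1 - 2*t)
K^(1)(t) = -8/(2*t - 1)

κ_1 = K^(1)(0) = 8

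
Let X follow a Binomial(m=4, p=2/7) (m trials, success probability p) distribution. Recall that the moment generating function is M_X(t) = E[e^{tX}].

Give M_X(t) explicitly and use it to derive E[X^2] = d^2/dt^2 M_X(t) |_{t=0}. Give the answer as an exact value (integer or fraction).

E[X^2] = D^2[M](0) = 104/49

M_X(t) = (2*e^(t)/7 + 5/7)^4
D^2[M](t) = 256*e^(4*t)/2401 + 1440*e^(3*t)/2401 + 2400*e^(2*t)/2401 + 1000*e^(t)/2401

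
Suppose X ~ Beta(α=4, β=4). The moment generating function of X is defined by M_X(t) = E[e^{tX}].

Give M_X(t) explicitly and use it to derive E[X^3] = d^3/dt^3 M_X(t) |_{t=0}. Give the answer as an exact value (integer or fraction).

E[X^3] = D^3[M](0) = 1/6

M_X(t) = ₁F₁(4; 8; t)
D^3[M](t) = ₁F₁(7; 11; t)/6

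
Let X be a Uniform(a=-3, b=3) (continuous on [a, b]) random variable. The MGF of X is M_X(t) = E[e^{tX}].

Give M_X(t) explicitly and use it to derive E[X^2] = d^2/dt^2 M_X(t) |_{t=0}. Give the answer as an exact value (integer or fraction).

E[X^2] = M^(2)(0) = 3

M_X(t) = (e^(3*t) - e^(-3*t))/(6*t)
M^(2)(t) = (9*t^2*e^(6*t) - 9*t^2 - 6*t*e^(6*t) - 6*t + 2*e^(6*t) - 2)*e^(-3*t)/(6*t^3)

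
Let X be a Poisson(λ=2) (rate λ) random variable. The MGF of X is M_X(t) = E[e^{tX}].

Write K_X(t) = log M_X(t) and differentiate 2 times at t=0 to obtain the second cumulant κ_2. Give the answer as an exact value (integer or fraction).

κ_2 = K′′(0) = 2

M_X(t) = e^(2*e^(t) - 2)
K_X(t) = log M_X(t) = 2*e^(t) - 2
K′(t) = 2*e^(t)
K′′(t) = 2*e^(t)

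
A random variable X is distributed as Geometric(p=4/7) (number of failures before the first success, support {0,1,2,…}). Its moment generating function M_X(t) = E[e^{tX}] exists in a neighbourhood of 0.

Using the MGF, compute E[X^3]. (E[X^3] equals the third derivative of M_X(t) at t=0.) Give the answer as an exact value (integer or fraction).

M_X(t) = 4/(7*(1 - 3*e^(t)/7))
dM/dt = 12*e^(t)/(9*e^(2*t) - 42*e^(t) + 49)
d^2M/dt^2 = (-36*e^(2*t) - 84*e^(t))/(27*e^(3*t) - 189*e^(2*t) + 441*e^(t) - 343)
d^3M/dt^3 = (108*e^(3*t) + 1008*e^(2*t) + 588*e^(t))/(81*e^(4*t) - 756*e^(3*t) + 2646*e^(2*t) - 4116*e^(t) + 2401)

E[X^3] = d^3M/dt^3 |_{t=0} = 213/32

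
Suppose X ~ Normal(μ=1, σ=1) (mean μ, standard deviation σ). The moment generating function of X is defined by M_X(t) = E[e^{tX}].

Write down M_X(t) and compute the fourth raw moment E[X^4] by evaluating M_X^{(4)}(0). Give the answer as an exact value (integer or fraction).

M_X(t) = e^(t^2/2 + t)
M^(4)(t) = t^4*e^(t)*e^(t^2/2) + 4*t^3*e^(t)*e^(t^2/2) + 12*t^2*e^(t)*e^(t^2/2) + 16*t*e^(t)*e^(t^2/2) + 10*e^(t)*e^(t^2/2)

E[X^4] = M^(4)(0) = 10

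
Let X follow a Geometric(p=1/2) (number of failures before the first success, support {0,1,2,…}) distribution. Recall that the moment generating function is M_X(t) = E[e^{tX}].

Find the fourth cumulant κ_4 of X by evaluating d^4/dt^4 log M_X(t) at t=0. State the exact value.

κ_4 = K′′′′(0) = 26

M_X(t) = 1/(2*(1 - e^(t)/2))
K_X(t) = log M_X(t) = -log(1 - e^(t)/2) - log(2)
K′(t) = -e^(t)/(e^(t) - 2)
K′′(t) = 2*e^(t)/(e^(2*t) - 4*e^(t) + 4)
K′′′(t) = (-2*e^(2*t) - 4*e^(t))/(e^(3*t) - 6*e^(2*t) + 12*e^(t) - 8)
K′′′′(t) = (2*e^(3*t) + 16*e^(2*t) + 8*e^(t))/(e^(4*t) - 8*e^(3*t) + 24*e^(2*t) - 32*e^(t) + 16)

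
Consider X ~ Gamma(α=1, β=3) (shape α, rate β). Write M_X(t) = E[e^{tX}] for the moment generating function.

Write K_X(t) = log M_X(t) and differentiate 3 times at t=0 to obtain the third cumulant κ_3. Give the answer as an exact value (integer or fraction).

M_X(t) = 3/(3 - t)
K_X(t) = log M_X(t) = -log(3 - t) + log(3)
D^3[K](t) = -2/(t^3 - 9*t^2 + 27*t - 27)

κ_3 = D^3[K](0) = 2/27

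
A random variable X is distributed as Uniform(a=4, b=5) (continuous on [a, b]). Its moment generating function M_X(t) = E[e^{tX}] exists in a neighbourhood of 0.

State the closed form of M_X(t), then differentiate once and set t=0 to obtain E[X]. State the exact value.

M_X(t) = (e^(5*t) - e^(4*t))/t
dM/dt = (5*t*e^(5*t) - 4*t*e^(4*t) - e^(5*t) + e^(4*t))/t^2

E[X] = dM/dt |_{t=0} = 9/2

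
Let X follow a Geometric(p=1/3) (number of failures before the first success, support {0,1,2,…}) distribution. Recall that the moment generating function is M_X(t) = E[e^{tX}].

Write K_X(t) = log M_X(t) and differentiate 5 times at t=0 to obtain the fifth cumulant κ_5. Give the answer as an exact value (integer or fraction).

M_X(t) = 1/(3*(1 - 2*e^(t)/3))
K_X(t) = log M_X(t) = -log(1 - 2*e^(t)/3) - log(3)
K^(5)(t) = (-48*e^(4*t) - 792*e^(3*t) - 1188*e^(2*t) - 162*e^(t))/(32*e^(5*t) - 240*e^(4*t) + 720*e^(3*t) - 1080*e^(2*t) + 810*e^(t) - 243)

κ_5 = K^(5)(0) = 2190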